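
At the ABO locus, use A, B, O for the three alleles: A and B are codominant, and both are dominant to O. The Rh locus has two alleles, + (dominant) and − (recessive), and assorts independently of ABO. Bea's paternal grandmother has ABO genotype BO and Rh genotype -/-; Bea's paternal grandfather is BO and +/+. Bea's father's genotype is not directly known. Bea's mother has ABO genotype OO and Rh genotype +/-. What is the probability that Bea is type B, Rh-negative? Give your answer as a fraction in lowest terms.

Bea's father's ABO genotype from BO × BO: 1/4 BB, 1/2 BO, 1/4 OO.
Crossing each possibility with the mother OO and summing P(type B): 1/4·1 + 1/2·1/2 + 1/4·0 = 1/2.
Similarly for Rh via the father's Rh distribution: P(Rh-) = 1/4.
Independent loci: 1/2 × 1/4 = 1/8.

1/8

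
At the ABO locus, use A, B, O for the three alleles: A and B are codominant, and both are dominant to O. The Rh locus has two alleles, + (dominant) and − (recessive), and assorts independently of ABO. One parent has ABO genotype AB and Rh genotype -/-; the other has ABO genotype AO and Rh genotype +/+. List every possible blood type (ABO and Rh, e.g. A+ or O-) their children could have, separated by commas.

Gametes from AB × AO give offspring ABO genotypes AA, AB, AO, BO, i.e. phenotypes A, B, AB.
Rh cross -/- × +/+ → phenotypes Rh+.
Combining independently: A+, B+, AB+.

A+, B+, AB+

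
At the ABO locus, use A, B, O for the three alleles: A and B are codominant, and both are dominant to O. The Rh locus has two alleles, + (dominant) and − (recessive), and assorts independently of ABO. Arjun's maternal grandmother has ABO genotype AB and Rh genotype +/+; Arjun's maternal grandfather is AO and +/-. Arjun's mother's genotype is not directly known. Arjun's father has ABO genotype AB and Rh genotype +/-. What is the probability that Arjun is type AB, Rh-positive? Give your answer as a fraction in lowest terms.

Arjun's mother's ABO genotype from AB × AO: 1/4 AA, 1/4 AB, 1/4 AO, 1/4 BO.
Crossing each possibility with the father AB and summing P(type AB): 1/4·1/2 + 1/4·1/2 + 1/4·1/4 + 1/4·1/4 = 3/8.
Similarly for Rh via the mother's Rh distribution: P(Rh+) = 7/8.
Independent loci: 3/8 × 7/8 = 21/64.

21/64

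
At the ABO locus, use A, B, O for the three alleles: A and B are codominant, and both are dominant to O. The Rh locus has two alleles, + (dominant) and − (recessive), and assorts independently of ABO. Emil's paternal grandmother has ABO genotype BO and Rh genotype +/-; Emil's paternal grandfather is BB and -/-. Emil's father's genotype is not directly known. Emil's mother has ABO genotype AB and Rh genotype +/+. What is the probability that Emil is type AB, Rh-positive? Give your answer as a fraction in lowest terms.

3/8

Emil's father's ABO genotype from BO × BB: 1/2 BB, 1/2 BO.
Crossing each possibility with the mother AB and summing P(type AB): 1/2·1/2 + 1/2·1/4 = 3/8.
Similarly for Rh via the father's Rh distribution: P(Rh+) = 1.
Independent loci: 3/8 × 1 = 3/8.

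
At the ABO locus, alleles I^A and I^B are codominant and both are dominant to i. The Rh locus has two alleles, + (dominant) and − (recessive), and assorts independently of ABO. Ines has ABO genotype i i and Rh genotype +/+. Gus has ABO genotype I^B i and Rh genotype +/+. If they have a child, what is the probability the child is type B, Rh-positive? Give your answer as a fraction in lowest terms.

ABO cross i i × I^B i → offspring phenotypes: 1/2 O, 1/2 B.
Rh cross +/+ × +/+ → 1 Rh+.
Independent loci: P(type B, Rh-positive) = 1/2 × 1 = 1/2.

1/2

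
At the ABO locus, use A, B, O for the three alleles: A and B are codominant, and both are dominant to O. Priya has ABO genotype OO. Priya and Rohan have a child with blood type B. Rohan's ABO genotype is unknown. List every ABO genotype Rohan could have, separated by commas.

AB, BB, BO

For each candidate genotype of Rohan, check whether crossing it with OO can produce every observed child phenotype.
  AA → possible child types {A} ✗
  AB → possible child types {A, B} ✓
  AO → possible child types {O, A} ✗
  BB → possible child types {B} ✓
  BO → possible child types {O, B} ✓
  OO → possible child types {O} ✗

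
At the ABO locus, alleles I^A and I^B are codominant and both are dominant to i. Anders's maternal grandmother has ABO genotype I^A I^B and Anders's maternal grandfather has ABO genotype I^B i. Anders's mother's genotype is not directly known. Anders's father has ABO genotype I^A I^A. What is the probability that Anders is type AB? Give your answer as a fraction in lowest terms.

1/2

Anders's mother's ABO genotype from I^A I^B × I^B i: 1/4 I^A I^B, 1/4 I^A i, 1/4 I^B I^B, 1/4 I^B i.
Crossing each possibility with the father I^A I^A and summing P(type AB): 1/4·1/2 + 1/4·0 + 1/4·1 + 1/4·1/2 = 1/2.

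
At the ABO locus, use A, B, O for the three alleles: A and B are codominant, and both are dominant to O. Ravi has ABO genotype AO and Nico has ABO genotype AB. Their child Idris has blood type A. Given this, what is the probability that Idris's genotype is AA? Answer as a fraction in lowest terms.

Cross AO × AB → 1/4 AA, 1/4 AB, 1/4 AO, 1/4 BO.
Type-A genotypes among offspring: AA (1/4), AO (1/4); total 1/2.
P(AA | type A) = (1/4) / (1/2) = 1/2.

1/2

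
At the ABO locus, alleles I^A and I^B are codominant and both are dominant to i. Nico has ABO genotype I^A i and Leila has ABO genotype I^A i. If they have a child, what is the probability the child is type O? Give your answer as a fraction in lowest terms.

1/4

ABO cross I^A i × I^A i → offspring phenotypes: 1/4 O, 3/4 A.
So P(type O) = 1/4.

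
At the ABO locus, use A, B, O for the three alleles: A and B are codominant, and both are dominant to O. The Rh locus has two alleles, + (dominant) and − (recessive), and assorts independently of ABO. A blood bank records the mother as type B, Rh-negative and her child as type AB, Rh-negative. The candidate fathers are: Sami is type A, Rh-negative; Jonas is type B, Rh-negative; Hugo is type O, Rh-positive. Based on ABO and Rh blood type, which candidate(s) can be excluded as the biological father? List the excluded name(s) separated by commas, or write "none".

Jonas, Hugo

A candidate is excluded only if no genotype consistent with his phenotype could produce a type AB, Rh-negative child with a type B, Rh-negative mother.
Jonas (type B, Rh-): no genotype consistent with that phenotype can produce a type-AB Rh- child with a type-B mother.
Hugo (type O, Rh+): no genotype consistent with that phenotype can produce a type-AB Rh- child with a type-B mother.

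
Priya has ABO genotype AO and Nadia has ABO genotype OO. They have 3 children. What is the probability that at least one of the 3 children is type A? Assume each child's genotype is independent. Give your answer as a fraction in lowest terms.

7/8

ABO cross AO × OO → 1/2 O, 1/2 A.
So P(type A) = 1/2 per child.
P(none) = (1/2)^3 = 1/8; P(at least one) = 1 − 1/8 = 7/8.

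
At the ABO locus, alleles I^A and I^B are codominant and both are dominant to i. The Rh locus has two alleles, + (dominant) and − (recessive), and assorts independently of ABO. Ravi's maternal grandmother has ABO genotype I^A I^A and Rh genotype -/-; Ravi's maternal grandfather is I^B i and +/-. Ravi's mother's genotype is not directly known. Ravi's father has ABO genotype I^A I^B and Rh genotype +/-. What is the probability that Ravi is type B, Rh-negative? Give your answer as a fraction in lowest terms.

3/32

Ravi's mother's ABO genotype from I^A I^A × I^B i: 1/2 I^A I^B, 1/2 I^A i.
Crossing each possibility with the father I^A I^B and summing P(type B): 1/2·1/4 + 1/2·1/4 = 1/4.
Similarly for Rh via the mother's Rh distribution: P(Rh-) = 3/8.
Independent loci: 1/4 × 3/8 = 3/32.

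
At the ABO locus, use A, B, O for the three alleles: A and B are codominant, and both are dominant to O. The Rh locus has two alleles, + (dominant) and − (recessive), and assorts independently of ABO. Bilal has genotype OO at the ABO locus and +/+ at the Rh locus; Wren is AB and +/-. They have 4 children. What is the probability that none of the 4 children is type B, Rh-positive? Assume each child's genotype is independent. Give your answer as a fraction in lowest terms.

ABO cross OO × AB → 1/2 A, 1/2 B.
Rh cross +/+ × +/- → 1 Rh+; so P(type B, Rh-positive) = 1/2 × 1 = 1/2 per child.
P(not type B, Rh-positive) = 1/2 for one child; (1/2)^4 = 1/16.

1/16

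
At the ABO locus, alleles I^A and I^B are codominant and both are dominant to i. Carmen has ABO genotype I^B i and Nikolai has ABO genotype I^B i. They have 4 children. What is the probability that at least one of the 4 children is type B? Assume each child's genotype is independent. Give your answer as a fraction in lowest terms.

255/256

ABO cross I^B i × I^B i → 1/4 O, 3/4 B.
So P(type B) = 3/4 per child.
P(none) = (1/4)^4 = 1/256; P(at least one) = 1 − 1/256 = 255/256.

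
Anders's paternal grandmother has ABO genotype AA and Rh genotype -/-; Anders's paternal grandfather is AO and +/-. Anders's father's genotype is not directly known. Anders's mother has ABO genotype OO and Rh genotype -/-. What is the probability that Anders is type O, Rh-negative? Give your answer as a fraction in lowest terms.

3/16

Anders's father's ABO genotype from AA × AO: 1/2 AA, 1/2 AO.
Crossing each possibility with the mother OO and summing P(type O): 1/2·0 + 1/2·1/2 = 1/4.
Similarly for Rh via the father's Rh distribution: P(Rh-) = 3/4.
Independent loci: 1/4 × 3/4 = 3/16.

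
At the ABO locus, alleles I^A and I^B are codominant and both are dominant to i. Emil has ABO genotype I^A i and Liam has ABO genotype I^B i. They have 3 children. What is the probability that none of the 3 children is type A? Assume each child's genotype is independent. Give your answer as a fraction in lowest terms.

27/64

ABO cross I^A i × I^B i → 1/4 O, 1/4 A, 1/4 B, 1/4 AB.
So P(type A) = 1/4 per child.
P(not type A) = 3/4 for one child; (3/4)^3 = 27/64.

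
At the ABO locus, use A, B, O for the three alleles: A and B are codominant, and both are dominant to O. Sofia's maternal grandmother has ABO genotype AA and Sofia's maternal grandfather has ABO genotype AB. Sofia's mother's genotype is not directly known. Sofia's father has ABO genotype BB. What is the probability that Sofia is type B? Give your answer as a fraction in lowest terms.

Sofia's mother's ABO genotype from AA × AB: 1/2 AA, 1/2 AB.
Crossing each possibility with the father BB and summing P(type B): 1/2·0 + 1/2·1/2 = 1/4.

1/4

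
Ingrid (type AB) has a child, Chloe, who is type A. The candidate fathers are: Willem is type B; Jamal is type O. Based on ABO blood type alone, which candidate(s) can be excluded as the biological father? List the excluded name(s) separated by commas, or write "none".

A candidate is excluded only if no genotype consistent with his phenotype could produce a type A child with a type AB mother.
Every candidate has at least one consistent genotype combination, so none can be excluded.

none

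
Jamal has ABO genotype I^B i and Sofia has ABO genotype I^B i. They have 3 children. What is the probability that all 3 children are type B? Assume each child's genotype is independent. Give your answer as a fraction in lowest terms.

ABO cross I^B i × I^B i → 1/4 O, 3/4 B.
So P(type B) = 3/4 per child.
All 3 independent: (3/4)^3 = 27/64.

27/64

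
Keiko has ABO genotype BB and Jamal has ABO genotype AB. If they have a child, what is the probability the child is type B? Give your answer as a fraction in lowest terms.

ABO cross BB × AB → offspring phenotypes: 1/2 B, 1/2 AB.
So P(type B) = 1/2.

1/2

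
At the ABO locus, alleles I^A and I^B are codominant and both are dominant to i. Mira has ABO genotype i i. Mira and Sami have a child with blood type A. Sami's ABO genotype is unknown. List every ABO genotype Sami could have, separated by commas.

I^A I^A, I^A I^B, I^A i

For each candidate genotype of Sami, check whether crossing it with i i can produce every observed child phenotype.
  I^A I^A → possible child types {A} ✓
  I^A I^B → possible child types {A, B} ✓
  I^A i → possible child types {O, A} ✓
  I^B I^B → possible child types {B} ✗
  I^B i → possible child types {O, B} ✗
  i i → possible child types {O} ✗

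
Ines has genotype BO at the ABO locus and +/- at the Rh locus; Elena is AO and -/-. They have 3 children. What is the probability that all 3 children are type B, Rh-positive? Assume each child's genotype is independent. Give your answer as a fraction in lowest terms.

ABO cross BO × AO → 1/4 O, 1/4 A, 1/4 B, 1/4 AB.
Rh cross +/- × -/- → 1/2 Rh+, 1/2 Rh-; so P(type B, Rh-positive) = 1/4 × 1/2 = 1/8 per child.
All 3 independent: (1/8)^3 = 1/512.

1/512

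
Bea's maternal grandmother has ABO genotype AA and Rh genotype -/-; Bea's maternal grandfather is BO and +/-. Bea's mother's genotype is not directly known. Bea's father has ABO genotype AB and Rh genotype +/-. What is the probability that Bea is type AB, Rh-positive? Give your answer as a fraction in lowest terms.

Bea's mother's ABO genotype from AA × BO: 1/2 AB, 1/2 AO.
Crossing each possibility with the father AB and summing P(type AB): 1/2·1/2 + 1/2·1/4 = 3/8.
Similarly for Rh via the mother's Rh distribution: P(Rh+) = 5/8.
Independent loci: 3/8 × 5/8 = 15/64.

15/64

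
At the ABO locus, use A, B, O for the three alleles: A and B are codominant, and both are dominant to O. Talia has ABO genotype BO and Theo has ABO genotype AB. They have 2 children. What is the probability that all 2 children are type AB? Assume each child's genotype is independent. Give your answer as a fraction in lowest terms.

1/16

ABO cross BO × AB → 1/4 A, 1/2 B, 1/4 AB.
So P(type AB) = 1/4 per child.
All 2 independent: (1/4)^2 = 1/16.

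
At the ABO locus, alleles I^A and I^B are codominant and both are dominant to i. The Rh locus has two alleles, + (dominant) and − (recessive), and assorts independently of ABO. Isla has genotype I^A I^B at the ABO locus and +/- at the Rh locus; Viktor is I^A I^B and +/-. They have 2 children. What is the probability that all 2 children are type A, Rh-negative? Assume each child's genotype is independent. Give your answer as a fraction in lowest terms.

1/256

ABO cross I^A I^B × I^A I^B → 1/4 A, 1/4 B, 1/2 AB.
Rh cross +/- × +/- → 3/4 Rh+, 1/4 Rh-; so P(type A, Rh-negative) = 1/4 × 1/4 = 1/16 per child.
All 2 independent: (1/16)^2 = 1/256.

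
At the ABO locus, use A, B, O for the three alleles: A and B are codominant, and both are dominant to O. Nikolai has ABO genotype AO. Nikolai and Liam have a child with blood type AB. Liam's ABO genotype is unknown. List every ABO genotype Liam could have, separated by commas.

AB, BB, BO

For each candidate genotype of Liam, check whether crossing it with AO can produce every observed child phenotype.
  AA → possible child types {A} ✗
  AB → possible child types {A, B, AB} ✓
  AO → possible child types {O, A} ✗
  BB → possible child types {B, AB} ✓
  BO → possible child types {O, A, B, AB} ✓
  OO → possible child types {O, A} ✗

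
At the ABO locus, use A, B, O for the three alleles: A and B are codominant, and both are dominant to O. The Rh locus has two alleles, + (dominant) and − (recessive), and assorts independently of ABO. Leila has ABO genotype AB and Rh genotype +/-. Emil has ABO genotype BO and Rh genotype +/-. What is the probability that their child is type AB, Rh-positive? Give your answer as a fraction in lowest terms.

3/16

ABO cross AB × BO → offspring phenotypes: 1/4 A, 1/2 B, 1/4 AB.
Rh cross +/- × +/- → 3/4 Rh+, 1/4 Rh-.
Independent loci: P(type AB, Rh-positive) = 1/4 × 3/4 = 3/16.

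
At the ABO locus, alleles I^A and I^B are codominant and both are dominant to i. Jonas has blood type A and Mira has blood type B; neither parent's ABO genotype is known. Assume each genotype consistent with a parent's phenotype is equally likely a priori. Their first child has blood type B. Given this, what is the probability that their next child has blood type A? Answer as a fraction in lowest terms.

1/12

Possible genotypes: Jonas ∈ {I^A I^A, I^A i}; Mira ∈ {I^B I^B, I^B i}.
Weight each parental genotype pair by prior × P(type-B child):
  I^A i × I^B I^B: posterior weight 2/3; P(next child type A) = 0.
  I^A i × I^B i: posterior weight 1/3; P(next child type A) = 1/4.
Weighted sum = 1/12.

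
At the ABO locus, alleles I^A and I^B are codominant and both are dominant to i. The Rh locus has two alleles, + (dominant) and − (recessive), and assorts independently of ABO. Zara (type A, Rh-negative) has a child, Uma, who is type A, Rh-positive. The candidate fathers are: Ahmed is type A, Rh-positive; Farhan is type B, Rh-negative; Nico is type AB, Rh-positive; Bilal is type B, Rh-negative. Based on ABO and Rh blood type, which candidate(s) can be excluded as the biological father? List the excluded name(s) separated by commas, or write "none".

Farhan, Bilal

A candidate is excluded only if no genotype consistent with his phenotype could produce a type A, Rh-positive child with a type A, Rh-negative mother.
Farhan (type B, Rh-): no genotype consistent with that phenotype can produce a type-A Rh+ child with a type-A mother.
Bilal (type B, Rh-): no genotype consistent with that phenotype can produce a type-A Rh+ child with a type-A mother.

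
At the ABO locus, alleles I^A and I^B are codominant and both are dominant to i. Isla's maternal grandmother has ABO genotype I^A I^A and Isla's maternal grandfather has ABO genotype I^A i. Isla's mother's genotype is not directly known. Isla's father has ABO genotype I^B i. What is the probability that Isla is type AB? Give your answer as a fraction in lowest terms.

Isla's mother's ABO genotype from I^A I^A × I^A i: 1/2 I^A I^A, 1/2 I^A i.
Crossing each possibility with the father I^B i and summing P(type AB): 1/2·1/2 + 1/2·1/4 = 3/8.

3/8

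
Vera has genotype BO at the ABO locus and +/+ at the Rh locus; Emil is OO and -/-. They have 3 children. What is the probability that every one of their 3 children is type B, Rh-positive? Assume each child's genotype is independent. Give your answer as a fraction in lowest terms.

ABO cross BO × OO → 1/2 O, 1/2 B.
Rh cross +/+ × -/- → 1 Rh+; so P(type B, Rh-positive) = 1/2 × 1 = 1/2 per child.
All 3 independent: (1/2)^3 = 1/8.

1/8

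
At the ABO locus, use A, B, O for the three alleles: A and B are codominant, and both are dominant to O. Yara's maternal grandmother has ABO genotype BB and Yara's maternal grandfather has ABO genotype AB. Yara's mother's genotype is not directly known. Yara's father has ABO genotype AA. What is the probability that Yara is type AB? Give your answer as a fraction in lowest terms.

3/4

Yara's mother's ABO genotype from BB × AB: 1/2 AB, 1/2 BB.
Crossing each possibility with the father AA and summing P(type AB): 1/2·1/2 + 1/2·1 = 3/4.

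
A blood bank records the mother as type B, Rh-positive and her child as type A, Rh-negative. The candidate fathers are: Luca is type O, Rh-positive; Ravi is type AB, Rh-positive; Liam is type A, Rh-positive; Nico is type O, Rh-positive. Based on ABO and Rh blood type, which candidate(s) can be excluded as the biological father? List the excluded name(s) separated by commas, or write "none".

Luca, Nico

A candidate is excluded only if no genotype consistent with his phenotype could produce a type A, Rh-negative child with a type B, Rh-positive mother.
Luca (type O, Rh+): no genotype consistent with that phenotype can produce a type-A Rh- child with a type-B mother.
Nico (type O, Rh+): no genotype consistent with that phenotype can produce a type-A Rh- child with a type-B mother.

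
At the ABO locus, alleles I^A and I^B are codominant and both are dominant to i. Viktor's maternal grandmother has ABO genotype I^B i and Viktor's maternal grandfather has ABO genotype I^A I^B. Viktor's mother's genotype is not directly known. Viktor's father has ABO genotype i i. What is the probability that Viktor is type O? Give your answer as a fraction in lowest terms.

Viktor's mother's ABO genotype from I^B i × I^A I^B: 1/4 I^A I^B, 1/4 I^A i, 1/4 I^B I^B, 1/4 I^B i.
Crossing each possibility with the father i i and summing P(type O): 1/4·0 + 1/4·1/2 + 1/4·0 + 1/4·1/2 = 1/4.

1/4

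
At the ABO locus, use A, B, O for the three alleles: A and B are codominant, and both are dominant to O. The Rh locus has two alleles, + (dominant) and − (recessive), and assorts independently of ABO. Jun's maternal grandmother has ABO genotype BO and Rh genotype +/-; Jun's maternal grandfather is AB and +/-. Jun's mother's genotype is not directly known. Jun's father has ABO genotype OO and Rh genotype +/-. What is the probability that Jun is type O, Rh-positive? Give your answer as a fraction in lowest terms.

3/16

Jun's mother's ABO genotype from BO × AB: 1/4 AB, 1/4 AO, 1/4 BB, 1/4 BO.
Crossing each possibility with the father OO and summing P(type O): 1/4·0 + 1/4·1/2 + 1/4·0 + 1/4·1/2 = 1/4.
Similarly for Rh via the mother's Rh distribution: P(Rh+) = 3/4.
Independent loci: 1/4 × 3/4 = 3/16.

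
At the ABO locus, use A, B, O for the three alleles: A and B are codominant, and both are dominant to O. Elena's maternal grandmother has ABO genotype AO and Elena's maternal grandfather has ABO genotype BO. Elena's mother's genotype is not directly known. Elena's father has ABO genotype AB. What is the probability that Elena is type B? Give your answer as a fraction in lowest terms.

Elena's mother's ABO genotype from AO × BO: 1/4 AB, 1/4 AO, 1/4 BO, 1/4 OO.
Crossing each possibility with the father AB and summing P(type B): 1/4·1/4 + 1/4·1/4 + 1/4·1/2 + 1/4·1/2 = 3/8.

3/8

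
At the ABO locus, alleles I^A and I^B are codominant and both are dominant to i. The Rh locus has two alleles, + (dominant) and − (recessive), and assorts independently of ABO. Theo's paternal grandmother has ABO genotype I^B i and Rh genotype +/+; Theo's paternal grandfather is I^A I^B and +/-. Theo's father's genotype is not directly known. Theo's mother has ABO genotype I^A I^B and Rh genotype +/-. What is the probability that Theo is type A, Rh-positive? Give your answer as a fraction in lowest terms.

Theo's father's ABO genotype from I^B i × I^A I^B: 1/4 I^A I^B, 1/4 I^A i, 1/4 I^B I^B, 1/4 I^B i.
Crossing each possibility with the mother I^A I^B and summing P(type A): 1/4·1/4 + 1/4·1/2 + 1/4·0 + 1/4·1/4 = 1/4.
Similarly for Rh via the father's Rh distribution: P(Rh+) = 7/8.
Independent loci: 1/4 × 7/8 = 7/32.

7/32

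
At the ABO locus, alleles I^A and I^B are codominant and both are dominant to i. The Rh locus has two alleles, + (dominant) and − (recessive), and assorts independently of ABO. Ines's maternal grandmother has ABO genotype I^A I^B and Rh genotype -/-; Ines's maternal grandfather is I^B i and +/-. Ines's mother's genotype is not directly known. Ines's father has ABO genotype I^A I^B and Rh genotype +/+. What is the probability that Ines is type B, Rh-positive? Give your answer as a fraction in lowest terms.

3/8

Ines's mother's ABO genotype from I^A I^B × I^B i: 1/4 I^A I^B, 1/4 I^A i, 1/4 I^B I^B, 1/4 I^B i.
Crossing each possibility with the father I^A I^B and summing P(type B): 1/4·1/4 + 1/4·1/4 + 1/4·1/2 + 1/4·1/2 = 3/8.
Similarly for Rh via the mother's Rh distribution: P(Rh+) = 1.
Independent loci: 3/8 × 1 = 3/8.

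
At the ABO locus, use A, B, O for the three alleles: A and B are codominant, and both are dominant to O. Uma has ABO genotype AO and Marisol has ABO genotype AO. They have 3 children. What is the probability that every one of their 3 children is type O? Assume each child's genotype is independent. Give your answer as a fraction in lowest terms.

1/64

ABO cross AO × AO → 1/4 O, 3/4 A.
So P(type O) = 1/4 per child.
All 3 independent: (1/4)^3 = 1/64.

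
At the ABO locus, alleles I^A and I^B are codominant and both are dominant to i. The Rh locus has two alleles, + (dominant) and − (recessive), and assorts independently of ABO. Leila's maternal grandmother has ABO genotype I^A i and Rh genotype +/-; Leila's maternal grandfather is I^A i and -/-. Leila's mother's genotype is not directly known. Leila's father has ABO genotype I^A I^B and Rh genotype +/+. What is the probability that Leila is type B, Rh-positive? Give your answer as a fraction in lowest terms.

1/4

Leila's mother's ABO genotype from I^A i × I^A i: 1/4 I^A I^A, 1/2 I^A i, 1/4 i i.
Crossing each possibility with the father I^A I^B and summing P(type B): 1/4·0 + 1/2·1/4 + 1/4·1/2 = 1/4.
Similarly for Rh via the mother's Rh distribution: P(Rh+) = 1.
Independent loci: 1/4 × 1 = 1/4.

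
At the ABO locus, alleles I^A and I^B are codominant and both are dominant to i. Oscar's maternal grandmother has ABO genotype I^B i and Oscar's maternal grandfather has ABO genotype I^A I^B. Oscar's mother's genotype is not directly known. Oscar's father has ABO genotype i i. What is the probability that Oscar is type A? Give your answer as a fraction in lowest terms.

Oscar's mother's ABO genotype from I^B i × I^A I^B: 1/4 I^A I^B, 1/4 I^A i, 1/4 I^B I^B, 1/4 I^B i.
Crossing each possibility with the father i i and summing P(type A): 1/4·1/2 + 1/4·1/2 + 1/4·0 + 1/4·0 = 1/4.

1/4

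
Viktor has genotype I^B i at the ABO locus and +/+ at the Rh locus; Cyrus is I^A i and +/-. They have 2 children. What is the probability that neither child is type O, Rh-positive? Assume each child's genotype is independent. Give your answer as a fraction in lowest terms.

9/16

ABO cross I^B i × I^A i → 1/4 O, 1/4 A, 1/4 B, 1/4 AB.
Rh cross +/+ × +/- → 1 Rh+; so P(type O, Rh-positive) = 1/4 × 1 = 1/4 per child.
P(not type O, Rh-positive) = 3/4 for one child; (3/4)^2 = 9/16.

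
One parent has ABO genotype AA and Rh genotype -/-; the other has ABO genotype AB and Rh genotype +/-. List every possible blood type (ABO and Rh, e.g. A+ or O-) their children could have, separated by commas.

Gametes from AA × AB give offspring ABO genotypes AA, AB, i.e. phenotypes A, AB.
Rh cross -/- × +/- → phenotypes Rh+, Rh-.
Combining independently: A+, A-, AB+, AB-.

A+, A-, AB+, AB-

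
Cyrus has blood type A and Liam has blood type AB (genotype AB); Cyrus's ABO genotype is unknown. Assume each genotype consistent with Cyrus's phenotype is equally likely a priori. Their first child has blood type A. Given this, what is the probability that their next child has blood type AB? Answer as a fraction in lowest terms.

Possible genotypes: Cyrus ∈ {AA, AO}; Liam ∈ {AB}.
Weight each parental genotype pair by prior × P(type-A child):
  AA × AB: posterior weight 1/2; P(next child type AB) = 1/2.
  AO × AB: posterior weight 1/2; P(next child type AB) = 1/4.
Weighted sum = 3/8.

3/8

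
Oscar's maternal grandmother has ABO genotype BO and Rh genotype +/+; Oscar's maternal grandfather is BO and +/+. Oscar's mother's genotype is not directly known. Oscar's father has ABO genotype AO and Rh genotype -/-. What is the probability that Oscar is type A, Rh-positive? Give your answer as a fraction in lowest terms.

Oscar's mother's ABO genotype from BO × BO: 1/4 BB, 1/2 BO, 1/4 OO.
Crossing each possibility with the father AO and summing P(type A): 1/4·0 + 1/2·1/4 + 1/4·1/2 = 1/4.
Similarly for Rh via the mother's Rh distribution: P(Rh+) = 1.
Independent loci: 1/4 × 1 = 1/4.

1/4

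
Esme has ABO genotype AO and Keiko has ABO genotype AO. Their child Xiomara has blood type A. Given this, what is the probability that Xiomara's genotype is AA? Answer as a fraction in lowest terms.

1/3

Cross AO × AO → 1/4 AA, 1/2 AO, 1/4 OO.
Type-A genotypes among offspring: AA (1/4), AO (1/2); total 3/4.
P(AA | type A) = (1/4) / (3/4) = 1/3.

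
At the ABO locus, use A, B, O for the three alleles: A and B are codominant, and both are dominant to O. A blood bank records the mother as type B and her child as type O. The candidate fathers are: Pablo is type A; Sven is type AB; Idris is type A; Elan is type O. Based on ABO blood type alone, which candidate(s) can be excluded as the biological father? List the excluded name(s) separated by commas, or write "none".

Sven

A candidate is excluded only if no genotype consistent with his phenotype could produce a type O child with a type B mother.
Sven (type AB): no genotype consistent with that phenotype can produce a type-O child with a type-B mother.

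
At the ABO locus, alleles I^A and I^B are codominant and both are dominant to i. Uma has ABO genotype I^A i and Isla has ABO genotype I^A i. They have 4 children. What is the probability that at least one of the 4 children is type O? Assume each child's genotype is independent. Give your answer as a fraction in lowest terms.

175/256

ABO cross I^A i × I^A i → 1/4 O, 3/4 A.
So P(type O) = 1/4 per child.
P(none) = (3/4)^4 = 81/256; P(at least one) = 1 − 81/256 = 175/256.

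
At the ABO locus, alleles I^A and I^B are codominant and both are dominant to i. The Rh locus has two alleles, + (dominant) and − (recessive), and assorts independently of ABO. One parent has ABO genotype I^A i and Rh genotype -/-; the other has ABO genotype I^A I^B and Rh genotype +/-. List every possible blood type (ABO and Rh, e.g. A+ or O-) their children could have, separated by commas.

Gametes from I^A i × I^A I^B give offspring ABO genotypes I^A I^A, I^A I^B, I^A i, I^B i, i.e. phenotypes A, B, AB.
Rh cross -/- × +/- → phenotypes Rh+, Rh-.
Combining independently: A+, A-, B+, B-, AB+, AB-.

A+, A-, B+, B-, AB+, AB-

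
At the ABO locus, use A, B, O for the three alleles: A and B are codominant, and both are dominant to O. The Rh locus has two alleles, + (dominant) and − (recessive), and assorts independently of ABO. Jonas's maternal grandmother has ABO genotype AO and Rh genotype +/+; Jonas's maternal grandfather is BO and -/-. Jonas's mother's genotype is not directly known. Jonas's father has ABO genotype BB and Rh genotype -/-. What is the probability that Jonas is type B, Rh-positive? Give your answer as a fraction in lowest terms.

3/8

Jonas's mother's ABO genotype from AO × BO: 1/4 AB, 1/4 AO, 1/4 BO, 1/4 OO.
Crossing each possibility with the father BB and summing P(type B): 1/4·1/2 + 1/4·1/2 + 1/4·1 + 1/4·1 = 3/4.
Similarly for Rh via the mother's Rh distribution: P(Rh+) = 1/2.
Independent loci: 3/4 × 1/2 = 3/8.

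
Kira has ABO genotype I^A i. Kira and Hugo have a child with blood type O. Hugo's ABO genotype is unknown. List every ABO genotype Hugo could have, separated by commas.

For each candidate genotype of Hugo, check whether crossing it with I^A i can produce every observed child phenotype.
  I^A I^A → possible child types {A} ✗
  I^A I^B → possible child types {A, B, AB} ✗
  I^A i → possible child types {O, A} ✓
  I^B I^B → possible child types {B, AB} ✗
  I^B i → possible child types {O, A, B, AB} ✓
  i i → possible child types {O, A} ✓

I^A i, I^B i, i i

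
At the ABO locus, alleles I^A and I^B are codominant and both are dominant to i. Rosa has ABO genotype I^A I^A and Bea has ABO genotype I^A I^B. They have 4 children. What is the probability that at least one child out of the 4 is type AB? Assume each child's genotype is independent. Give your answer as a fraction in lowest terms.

ABO cross I^A I^A × I^A I^B → 1/2 A, 1/2 AB.
So P(type AB) = 1/2 per child.
P(none) = (1/2)^4 = 1/16; P(at least one) = 1 − 1/16 = 15/16.

15/16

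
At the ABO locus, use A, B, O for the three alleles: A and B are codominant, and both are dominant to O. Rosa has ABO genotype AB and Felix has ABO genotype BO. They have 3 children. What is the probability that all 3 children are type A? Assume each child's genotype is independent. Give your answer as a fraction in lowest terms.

ABO cross AB × BO → 1/4 A, 1/2 B, 1/4 AB.
So P(type A) = 1/4 per child.
All 3 independent: (1/4)^3 = 1/64.

1/64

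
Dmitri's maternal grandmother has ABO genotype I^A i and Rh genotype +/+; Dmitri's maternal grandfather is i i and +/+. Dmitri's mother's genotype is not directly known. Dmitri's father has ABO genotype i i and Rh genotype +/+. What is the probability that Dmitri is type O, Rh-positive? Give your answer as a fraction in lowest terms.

3/4

Dmitri's mother's ABO genotype from I^A i × i i: 1/2 I^A i, 1/2 i i.
Crossing each possibility with the father i i and summing P(type O): 1/2·1/2 + 1/2·1 = 3/4.
Similarly for Rh via the mother's Rh distribution: P(Rh+) = 1.
Independent loci: 3/4 × 1 = 3/4.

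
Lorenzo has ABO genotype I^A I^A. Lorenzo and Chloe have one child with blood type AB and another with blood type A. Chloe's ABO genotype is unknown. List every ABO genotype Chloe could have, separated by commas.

For each candidate genotype of Chloe, check whether crossing it with I^A I^A can produce every observed child phenotype.
  I^A I^A → possible child types {A} ✗
  I^A I^B → possible child types {A, AB} ✓
  I^A i → possible child types {A} ✗
  I^B I^B → possible child types {AB} ✗
  I^B i → possible child types {A, AB} ✓
  i i → possible child types {A} ✗

I^A I^B, I^B i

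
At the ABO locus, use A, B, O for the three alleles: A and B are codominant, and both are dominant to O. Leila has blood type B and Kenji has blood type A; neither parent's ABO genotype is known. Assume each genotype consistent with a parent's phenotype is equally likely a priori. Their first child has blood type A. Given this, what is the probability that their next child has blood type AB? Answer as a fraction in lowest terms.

Possible genotypes: Leila ∈ {BB, BO}; Kenji ∈ {AA, AO}.
Weight each parental genotype pair by prior × P(type-A child):
  BO × AA: posterior weight 2/3; P(next child type AB) = 1/2.
  BO × AO: posterior weight 1/3; P(next child type AB) = 1/4.
Weighted sum = 5/12.

5/12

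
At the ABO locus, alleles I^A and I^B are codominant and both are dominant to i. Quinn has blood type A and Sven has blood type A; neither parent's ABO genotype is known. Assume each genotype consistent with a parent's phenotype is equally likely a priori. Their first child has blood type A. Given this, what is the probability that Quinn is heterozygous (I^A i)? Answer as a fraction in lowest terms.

7/15

Possible genotypes: Quinn ∈ {I^A I^A, I^A i}; Sven ∈ {I^A I^A, I^A i}.
Weight each parental genotype pair by prior × P(type-A child):
  I^A I^A × I^A I^A: posterior weight 4/15.
  I^A I^A × I^A i: posterior weight 4/15.
  I^A i × I^A I^A: posterior weight 4/15.
  I^A i × I^A i: posterior weight 1/5.
Sum the posterior weight over pairs where Quinn is I^A i: 7/15.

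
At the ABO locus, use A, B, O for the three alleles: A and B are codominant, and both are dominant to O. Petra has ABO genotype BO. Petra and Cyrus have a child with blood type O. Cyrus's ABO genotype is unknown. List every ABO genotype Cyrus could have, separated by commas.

For each candidate genotype of Cyrus, check whether crossing it with BO can produce every observed child phenotype.
  AA → possible child types {A, AB} ✗
  AB → possible child types {A, B, AB} ✗
  AO → possible child types {O, A, B, AB} ✓
  BB → possible child types {B} ✗
  BO → possible child types {O, B} ✓
  OO → possible child types {O, B} ✓

AO, BO, OO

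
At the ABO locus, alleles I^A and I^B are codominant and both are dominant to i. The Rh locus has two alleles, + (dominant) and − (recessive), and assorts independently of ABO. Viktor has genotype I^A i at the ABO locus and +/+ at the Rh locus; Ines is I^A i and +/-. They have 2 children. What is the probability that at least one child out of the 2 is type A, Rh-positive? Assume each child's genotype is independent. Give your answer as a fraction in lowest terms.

ABO cross I^A i × I^A i → 1/4 O, 3/4 A.
Rh cross +/+ × +/- → 1 Rh+; so P(type A, Rh-positive) = 3/4 × 1 = 3/4 per child.
P(none) = (1/4)^2 = 1/16; P(at least one) = 1 − 1/16 = 15/16.

15/16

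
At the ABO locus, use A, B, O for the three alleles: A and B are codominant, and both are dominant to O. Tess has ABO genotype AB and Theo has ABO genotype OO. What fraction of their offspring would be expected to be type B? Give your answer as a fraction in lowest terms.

1/2

ABO cross AB × OO → offspring phenotypes: 1/2 A, 1/2 B.
So P(type B) = 1/2.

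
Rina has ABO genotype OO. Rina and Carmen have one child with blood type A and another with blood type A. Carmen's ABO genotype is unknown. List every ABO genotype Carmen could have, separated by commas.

For each candidate genotype of Carmen, check whether crossing it with OO can produce every observed child phenotype.
  AA → possible child types {A} ✓
  AB → possible child types {A, B} ✓
  AO → possible child types {O, A} ✓
  BB → possible child types {B} ✗
  BO → possible child types {O, B} ✗
  OO → possible child types {O} ✗

AA, AB, AO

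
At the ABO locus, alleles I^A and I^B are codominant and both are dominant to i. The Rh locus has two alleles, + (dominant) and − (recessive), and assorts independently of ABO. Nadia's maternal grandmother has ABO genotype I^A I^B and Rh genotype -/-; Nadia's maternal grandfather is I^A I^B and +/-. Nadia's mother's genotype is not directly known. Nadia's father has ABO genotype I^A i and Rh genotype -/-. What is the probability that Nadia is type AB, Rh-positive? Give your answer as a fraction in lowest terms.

1/16

Nadia's mother's ABO genotype from I^A I^B × I^A I^B: 1/4 I^A I^A, 1/2 I^A I^B, 1/4 I^B I^B.
Crossing each possibility with the father I^A i and summing P(type AB): 1/4·0 + 1/2·1/4 + 1/4·1/2 = 1/4.
Similarly for Rh via the mother's Rh distribution: P(Rh+) = 1/4.
Independent loci: 1/4 × 1/4 = 1/16.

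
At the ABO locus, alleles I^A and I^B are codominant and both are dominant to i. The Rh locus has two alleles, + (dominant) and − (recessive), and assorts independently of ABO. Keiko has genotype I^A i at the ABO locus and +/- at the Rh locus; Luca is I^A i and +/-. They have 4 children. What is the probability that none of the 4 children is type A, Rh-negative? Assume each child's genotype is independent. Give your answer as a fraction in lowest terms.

ABO cross I^A i × I^A i → 1/4 O, 3/4 A.
Rh cross +/- × +/- → 3/4 Rh+, 1/4 Rh-; so P(type A, Rh-negative) = 3/4 × 1/4 = 3/16 per child.
P(not type A, Rh-negative) = 13/16 for one child; (13/16)^4 = 28561/65536.

28561/65536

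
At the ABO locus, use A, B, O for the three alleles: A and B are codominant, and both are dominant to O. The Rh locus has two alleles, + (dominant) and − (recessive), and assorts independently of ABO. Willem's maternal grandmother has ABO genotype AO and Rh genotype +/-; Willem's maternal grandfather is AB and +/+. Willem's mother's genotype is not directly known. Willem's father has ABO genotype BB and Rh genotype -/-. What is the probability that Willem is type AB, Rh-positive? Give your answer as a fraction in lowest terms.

3/8

Willem's mother's ABO genotype from AO × AB: 1/4 AA, 1/4 AB, 1/4 AO, 1/4 BO.
Crossing each possibility with the father BB and summing P(type AB): 1/4·1 + 1/4·1/2 + 1/4·1/2 + 1/4·0 = 1/2.
Similarly for Rh via the mother's Rh distribution: P(Rh+) = 3/4.
Independent loci: 1/2 × 3/4 = 3/8.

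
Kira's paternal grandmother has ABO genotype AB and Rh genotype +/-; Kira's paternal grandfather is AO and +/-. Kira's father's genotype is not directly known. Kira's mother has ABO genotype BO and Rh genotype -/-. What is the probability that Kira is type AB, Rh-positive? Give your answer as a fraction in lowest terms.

1/8

Kira's father's ABO genotype from AB × AO: 1/4 AA, 1/4 AB, 1/4 AO, 1/4 BO.
Crossing each possibility with the mother BO and summing P(type AB): 1/4·1/2 + 1/4·1/4 + 1/4·1/4 + 1/4·0 = 1/4.
Similarly for Rh via the father's Rh distribution: P(Rh+) = 1/2.
Independent loci: 1/4 × 1/2 = 1/8.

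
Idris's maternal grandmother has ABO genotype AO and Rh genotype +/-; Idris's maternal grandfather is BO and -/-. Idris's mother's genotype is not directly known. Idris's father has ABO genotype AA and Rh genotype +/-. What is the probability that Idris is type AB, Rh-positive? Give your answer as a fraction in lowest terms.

5/32

Idris's mother's ABO genotype from AO × BO: 1/4 AB, 1/4 AO, 1/4 BO, 1/4 OO.
Crossing each possibility with the father AA and summing P(type AB): 1/4·1/2 + 1/4·0 + 1/4·1/2 + 1/4·0 = 1/4.
Similarly for Rh via the mother's Rh distribution: P(Rh+) = 5/8.
Independent loci: 1/4 × 5/8 = 5/32.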